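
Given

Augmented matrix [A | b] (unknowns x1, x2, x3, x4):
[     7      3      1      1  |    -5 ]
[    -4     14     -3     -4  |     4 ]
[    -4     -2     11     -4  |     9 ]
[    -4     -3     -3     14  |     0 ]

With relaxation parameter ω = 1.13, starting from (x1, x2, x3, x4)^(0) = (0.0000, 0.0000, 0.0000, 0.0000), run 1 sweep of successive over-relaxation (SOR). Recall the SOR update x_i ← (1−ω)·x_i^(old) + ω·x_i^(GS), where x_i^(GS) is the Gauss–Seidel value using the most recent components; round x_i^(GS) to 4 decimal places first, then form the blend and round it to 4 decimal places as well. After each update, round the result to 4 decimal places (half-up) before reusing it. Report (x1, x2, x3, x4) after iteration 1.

(-0.8072, 0.0623, 0.6057, -0.0989)

Iteration 1:
  x1: GS value = (-5 - (3)·0.0000 - (1)·0.0000 - (1)·0.0000) / (7) = -0.7143;  x1 ← (1−ω)·0.0000 + ω·-0.7143 = -0.8072
  x2: GS value = (4 - (-4)·-0.8072 - (-3)·0.0000 - (-4)·0.0000) / (14) = 0.0551;  x2 ← (1−ω)·0.0000 + ω·0.0551 = 0.0623
  x3: GS value = (9 - (-4)·-0.8072 - (-2)·0.0623 - (-4)·0.0000) / (11) = 0.5360;  x3 ← (1−ω)·0.0000 + ω·0.5360 = 0.6057
  x4: GS value = (0 - (-4)·-0.8072 - (-3)·0.0623 - (-3)·0.6057) / (14) = -0.0875;  x4 ← (1−ω)·0.0000 + ω·-0.0875 = -0.0989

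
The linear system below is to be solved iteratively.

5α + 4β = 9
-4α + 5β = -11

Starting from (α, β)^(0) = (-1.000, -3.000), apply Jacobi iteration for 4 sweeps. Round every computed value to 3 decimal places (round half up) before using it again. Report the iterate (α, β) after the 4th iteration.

(0.872, -1.502)

Iteration 1:
  α = (9 - (4)·-3.000) / (5) = 4.200
  β = (-11 - (-4)·-1.000) / (5) = -3.000
Iteration 2:
  α = (9 - (4)·-3.000) / (5) = 4.200
  β = (-11 - (-4)·4.200) / (5) = 1.160
Iteration 3:
  α = (9 - (4)·1.160) / (5) = 0.872
  β = (-11 - (-4)·4.200) / (5) = 1.160
Iteration 4:
  α = (9 - (4)·1.160) / (5) = 0.872
  β = (-11 - (-4)·0.872) / (5) = -1.502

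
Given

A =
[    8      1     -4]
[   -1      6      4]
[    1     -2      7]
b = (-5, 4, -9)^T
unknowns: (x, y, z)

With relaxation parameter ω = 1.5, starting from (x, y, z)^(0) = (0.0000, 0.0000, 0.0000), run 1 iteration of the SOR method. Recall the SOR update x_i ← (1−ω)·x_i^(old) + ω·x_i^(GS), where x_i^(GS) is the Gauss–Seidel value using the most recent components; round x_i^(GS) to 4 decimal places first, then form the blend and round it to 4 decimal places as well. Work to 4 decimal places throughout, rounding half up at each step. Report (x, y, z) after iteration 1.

Iteration 1:
  x: GS value = (-5 - (1)·0.0000 - (-4)·0.0000) / (8) = -0.6250;  x ← (1−ω)·0.0000 + ω·-0.6250 = -0.9375
  y: GS value = (4 - (-1)·-0.9375 - (4)·0.0000) / (6) = 0.5104;  y ← (1−ω)·0.0000 + ω·0.5104 = 0.7656
  z: GS value = (-9 - (1)·-0.9375 - (-2)·0.7656) / (7) = -0.9330;  z ← (1−ω)·0.0000 + ω·-0.9330 = -1.3995

(-0.9375, 0.7656, -1.3995)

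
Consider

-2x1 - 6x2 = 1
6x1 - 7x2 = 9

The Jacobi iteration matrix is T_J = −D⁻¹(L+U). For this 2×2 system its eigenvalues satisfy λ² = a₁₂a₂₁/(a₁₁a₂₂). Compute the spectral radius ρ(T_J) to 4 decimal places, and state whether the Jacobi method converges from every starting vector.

1.6036

a₁₂a₂₁/(a₁₁a₂₂) = (-6)·(6) / ((-2)·(-7)) = -2.571429
ρ = √|-2.571429| = √2.571429 = 1.6036
ρ > 1, so Jacobi diverges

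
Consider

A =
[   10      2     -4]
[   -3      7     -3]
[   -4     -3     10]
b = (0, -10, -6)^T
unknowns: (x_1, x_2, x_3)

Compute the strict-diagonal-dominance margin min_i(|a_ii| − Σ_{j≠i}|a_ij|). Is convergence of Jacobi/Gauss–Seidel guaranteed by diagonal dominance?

1

row 1: |10| − (2+4) = 4
row 2: |7| − (3+3) = 1
row 3: |10| − (4+3) = 3
minimum over rows = 1 → strictly diagonally dominant (convergence guaranteed)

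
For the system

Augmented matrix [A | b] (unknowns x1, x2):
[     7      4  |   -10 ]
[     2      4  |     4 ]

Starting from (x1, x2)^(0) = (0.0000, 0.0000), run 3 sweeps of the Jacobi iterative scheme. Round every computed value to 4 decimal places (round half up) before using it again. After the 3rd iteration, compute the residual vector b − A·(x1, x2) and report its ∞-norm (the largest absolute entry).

1.1426

Iteration 1:
  x1 = (-10 - (4)·0.0000) / (7) = -1.4286
  x2 = (4 - (2)·0.0000) / (4) = 1.0000
Iteration 2:
  x1 = (-10 - (4)·1.0000) / (7) = -2.0000
  x2 = (4 - (2)·-1.4286) / (4) = 1.7143
Iteration 3:
  x1 = (-10 - (4)·1.7143) / (7) = -2.4082
  x2 = (4 - (2)·-2.0000) / (4) = 2.0000
Residual b − A·x = (-1.1426, 0.8164); ∞-norm = 1.1426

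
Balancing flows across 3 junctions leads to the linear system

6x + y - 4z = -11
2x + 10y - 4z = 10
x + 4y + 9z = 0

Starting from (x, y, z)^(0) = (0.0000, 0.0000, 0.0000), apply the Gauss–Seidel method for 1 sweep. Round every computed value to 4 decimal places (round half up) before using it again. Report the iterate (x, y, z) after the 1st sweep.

(-1.8333, 1.3667, -0.4037)

Iteration 1:
  x = (-11 - (1)·0.0000 - (-4)·0.0000) / (6) = -1.8333
  y = (10 - (2)·-1.8333 - (-4)·0.0000) / (10) = 1.3667
  z = (0 - (1)·-1.8333 - (4)·1.3667) / (9) = -0.4037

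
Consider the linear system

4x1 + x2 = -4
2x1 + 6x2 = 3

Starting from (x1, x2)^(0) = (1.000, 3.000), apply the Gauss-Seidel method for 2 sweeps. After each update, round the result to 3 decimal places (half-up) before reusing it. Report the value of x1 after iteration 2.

-1.271

Iteration 1:
  x1 = (-4 - (1)·3.000) / (4) = -1.750
  x2 = (3 - (2)·-1.750) / (6) = 1.083
Iteration 2:
  x1 = (-4 - (1)·1.083) / (4) = -1.271
  x2 = (3 - (2)·-1.271) / (6) = 0.924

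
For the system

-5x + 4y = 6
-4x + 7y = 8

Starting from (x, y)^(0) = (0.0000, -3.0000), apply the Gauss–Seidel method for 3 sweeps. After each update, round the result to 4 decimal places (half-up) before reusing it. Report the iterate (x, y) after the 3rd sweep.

(-1.1686, 0.4751)

Iteration 1:
  x = (6 - (4)·-3.0000) / (-5) = -3.6000
  y = (8 - (-4)·-3.6000) / (7) = -0.9143
Iteration 2:
  x = (6 - (4)·-0.9143) / (-5) = -1.9314
  y = (8 - (-4)·-1.9314) / (7) = 0.0392
Iteration 3:
  x = (6 - (4)·0.0392) / (-5) = -1.1686
  y = (8 - (-4)·-1.1686) / (7) = 0.4751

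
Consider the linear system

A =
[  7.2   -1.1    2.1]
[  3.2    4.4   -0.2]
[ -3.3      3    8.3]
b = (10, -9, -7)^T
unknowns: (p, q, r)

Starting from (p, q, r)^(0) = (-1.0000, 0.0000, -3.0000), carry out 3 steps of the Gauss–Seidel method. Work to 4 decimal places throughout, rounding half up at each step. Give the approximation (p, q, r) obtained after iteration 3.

(1.0070, -2.7721, 0.5590)

Iteration 1:
  p = (10 - (-1.1)·0.0000 - (2.1)·-3.0000) / (7.2) = 2.2639
  q = (-9 - (3.2)·2.2639 - (-0.2)·-3.0000) / (4.4) = -3.8283
  r = (-7 - (-3.3)·2.2639 - (3)·-3.8283) / (8.3) = 1.4405
Iteration 2:
  p = (10 - (-1.1)·-3.8283 - (2.1)·1.4405) / (7.2) = 0.3839
  q = (-9 - (3.2)·0.3839 - (-0.2)·1.4405) / (4.4) = -2.2592
  r = (-7 - (-3.3)·0.3839 - (3)·-2.2592) / (8.3) = 0.1258
Iteration 3:
  p = (10 - (-1.1)·-2.2592 - (2.1)·0.1258) / (7.2) = 1.0070
  q = (-9 - (3.2)·1.0070 - (-0.2)·0.1258) / (4.4) = -2.7721
  r = (-7 - (-3.3)·1.0070 - (3)·-2.7721) / (8.3) = 0.5590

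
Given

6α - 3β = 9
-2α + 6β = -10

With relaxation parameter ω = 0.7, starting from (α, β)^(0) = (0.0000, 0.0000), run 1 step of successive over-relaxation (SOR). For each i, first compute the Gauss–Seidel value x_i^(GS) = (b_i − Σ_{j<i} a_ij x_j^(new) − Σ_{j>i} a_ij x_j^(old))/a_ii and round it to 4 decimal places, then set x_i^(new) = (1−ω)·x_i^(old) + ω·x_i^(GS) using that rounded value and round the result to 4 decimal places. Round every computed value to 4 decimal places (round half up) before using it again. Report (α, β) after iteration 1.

(1.0500, -0.9217)

Iteration 1:
  α: GS value = (9 - (-3)·0.0000) / (6) = 1.5000;  α ← (1−ω)·0.0000 + ω·1.5000 = 1.0500
  β: GS value = (-10 - (-2)·1.0500) / (6) = -1.3167;  β ← (1−ω)·0.0000 + ω·-1.3167 = -0.9217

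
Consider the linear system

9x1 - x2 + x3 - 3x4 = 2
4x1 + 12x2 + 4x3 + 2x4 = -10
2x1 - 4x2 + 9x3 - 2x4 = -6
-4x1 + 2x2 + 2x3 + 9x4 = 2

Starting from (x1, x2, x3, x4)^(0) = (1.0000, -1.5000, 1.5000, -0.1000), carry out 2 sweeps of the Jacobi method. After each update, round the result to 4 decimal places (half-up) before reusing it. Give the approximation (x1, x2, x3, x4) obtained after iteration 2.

(0.4364, -0.3704, -1.2198, 0.8753)

Iteration 1:
  x1 = (2 - (-1)·-1.5000 - (1)·1.5000 - (-3)·-0.1000) / (9) = -0.1444
  x2 = (-10 - (4)·1.0000 - (4)·1.5000 - (2)·-0.1000) / (12) = -1.6500
  x3 = (-6 - (2)·1.0000 - (-4)·-1.5000 - (-2)·-0.1000) / (9) = -1.5778
  x4 = (2 - (-4)·1.0000 - (2)·-1.5000 - (2)·1.5000) / (9) = 0.6667
Iteration 2:
  x1 = (2 - (-1)·-1.6500 - (1)·-1.5778 - (-3)·0.6667) / (9) = 0.4364
  x2 = (-10 - (4)·-0.1444 - (4)·-1.5778 - (2)·0.6667) / (12) = -0.3704
  x3 = (-6 - (2)·-0.1444 - (-4)·-1.6500 - (-2)·0.6667) / (9) = -1.2198
  x4 = (2 - (-4)·-0.1444 - (2)·-1.6500 - (2)·-1.5778) / (9) = 0.8753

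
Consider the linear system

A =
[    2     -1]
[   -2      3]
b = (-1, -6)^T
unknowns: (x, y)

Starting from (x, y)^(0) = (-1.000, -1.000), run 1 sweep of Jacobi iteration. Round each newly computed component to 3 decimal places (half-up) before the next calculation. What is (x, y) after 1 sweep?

Iteration 1:
  x = (-1 - (-1)·-1.000) / (2) = -1.000
  y = (-6 - (-2)·-1.000) / (3) = -2.667

(-1.000, -2.667)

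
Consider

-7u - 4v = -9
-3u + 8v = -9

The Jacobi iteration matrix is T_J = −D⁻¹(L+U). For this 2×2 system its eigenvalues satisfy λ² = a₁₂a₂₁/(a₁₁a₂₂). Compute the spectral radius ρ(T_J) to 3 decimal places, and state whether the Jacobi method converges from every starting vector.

0.463

a₁₂a₂₁/(a₁₁a₂₂) = (-4)·(-3) / ((-7)·(8)) = -0.214286
ρ = √|-0.214286| = √0.214286 = 0.463
ρ < 1, so Jacobi converges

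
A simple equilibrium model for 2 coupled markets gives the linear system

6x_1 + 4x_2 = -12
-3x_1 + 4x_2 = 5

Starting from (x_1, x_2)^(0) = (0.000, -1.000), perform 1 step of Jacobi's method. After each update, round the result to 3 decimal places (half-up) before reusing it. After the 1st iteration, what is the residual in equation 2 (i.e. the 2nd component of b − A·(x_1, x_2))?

-3.999

Iteration 1:
  x_1 = (-12 - (4)·-1.000) / (6) = -1.333
  x_2 = (5 - (-3)·0.000) / (4) = 1.250
Residual b − A·x = (-9.002, -3.999)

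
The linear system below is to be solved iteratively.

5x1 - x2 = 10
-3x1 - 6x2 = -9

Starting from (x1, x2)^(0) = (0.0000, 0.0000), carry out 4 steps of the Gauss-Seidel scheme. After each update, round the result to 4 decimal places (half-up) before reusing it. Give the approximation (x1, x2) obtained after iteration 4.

Iteration 1:
  x1 = (10 - (-1)·0.0000) / (5) = 2.0000
  x2 = (-9 - (-3)·2.0000) / (-6) = 0.5000
Iteration 2:
  x1 = (10 - (-1)·0.5000) / (5) = 2.1000
  x2 = (-9 - (-3)·2.1000) / (-6) = 0.4500
Iteration 3:
  x1 = (10 - (-1)·0.4500) / (5) = 2.0900
  x2 = (-9 - (-3)·2.0900) / (-6) = 0.4550
Iteration 4:
  x1 = (10 - (-1)·0.4550) / (5) = 2.0910
  x2 = (-9 - (-3)·2.0910) / (-6) = 0.4545

(2.0910, 0.4545)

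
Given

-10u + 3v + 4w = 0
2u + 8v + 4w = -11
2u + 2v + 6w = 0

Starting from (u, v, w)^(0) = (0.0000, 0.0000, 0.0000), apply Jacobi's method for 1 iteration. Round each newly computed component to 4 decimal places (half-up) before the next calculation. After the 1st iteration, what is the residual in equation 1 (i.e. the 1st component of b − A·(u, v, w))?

4.1250

Iteration 1:
  u = (0 - (3)·0.0000 - (4)·0.0000) / (-10) = 0.0000
  v = (-11 - (2)·0.0000 - (4)·0.0000) / (8) = -1.3750
  w = (0 - (2)·0.0000 - (2)·0.0000) / (6) = 0.0000
Residual b − A·x = (4.1250, 0.0000, 2.7500)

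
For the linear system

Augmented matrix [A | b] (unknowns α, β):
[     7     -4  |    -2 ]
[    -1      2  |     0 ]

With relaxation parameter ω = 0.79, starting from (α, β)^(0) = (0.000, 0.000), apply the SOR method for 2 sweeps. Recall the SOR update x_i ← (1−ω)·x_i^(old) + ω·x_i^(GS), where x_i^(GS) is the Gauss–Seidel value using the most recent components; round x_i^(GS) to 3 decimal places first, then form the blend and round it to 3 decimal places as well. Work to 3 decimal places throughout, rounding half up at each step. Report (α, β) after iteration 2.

Iteration 1:
  α: GS value = (-2 - (-4)·0.000) / (7) = -0.286;  α ← (1−ω)·0.000 + ω·-0.286 = -0.226
  β: GS value = (0 - (-1)·-0.226) / (2) = -0.113;  β ← (1−ω)·0.000 + ω·-0.113 = -0.089
Iteration 2:
  α: GS value = (-2 - (-4)·-0.089) / (7) = -0.337;  α ← (1−ω)·-0.226 + ω·-0.337 = -0.314
  β: GS value = (0 - (-1)·-0.314) / (2) = -0.157;  β ← (1−ω)·-0.089 + ω·-0.157 = -0.143

(-0.314, -0.143)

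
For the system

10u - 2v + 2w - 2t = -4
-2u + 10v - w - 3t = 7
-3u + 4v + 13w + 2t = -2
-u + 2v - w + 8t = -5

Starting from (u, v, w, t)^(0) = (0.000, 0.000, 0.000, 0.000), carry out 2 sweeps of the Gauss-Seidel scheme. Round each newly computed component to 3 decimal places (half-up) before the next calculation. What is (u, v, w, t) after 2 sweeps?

(-0.366, 0.318, -0.200, -0.775)

Iteration 1:
  u = (-4 - (-2)·0.000 - (2)·0.000 - (-2)·0.000) / (10) = -0.400
  v = (7 - (-2)·-0.400 - (-1)·0.000 - (-3)·0.000) / (10) = 0.620
  w = (-2 - (-3)·-0.400 - (4)·0.620 - (2)·0.000) / (13) = -0.437
  t = (-5 - (-1)·-0.400 - (2)·0.620 - (-1)·-0.437) / (8) = -0.885
Iteration 2:
  u = (-4 - (-2)·0.620 - (2)·-0.437 - (-2)·-0.885) / (10) = -0.366
  v = (7 - (-2)·-0.366 - (-1)·-0.437 - (-3)·-0.885) / (10) = 0.318
  w = (-2 - (-3)·-0.366 - (4)·0.318 - (2)·-0.885) / (13) = -0.200
  t = (-5 - (-1)·-0.366 - (2)·0.318 - (-1)·-0.200) / (8) = -0.775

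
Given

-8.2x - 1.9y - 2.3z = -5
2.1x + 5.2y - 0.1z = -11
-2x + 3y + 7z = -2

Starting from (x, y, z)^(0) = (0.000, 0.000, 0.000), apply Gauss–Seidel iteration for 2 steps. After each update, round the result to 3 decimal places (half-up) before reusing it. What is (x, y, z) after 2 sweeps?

Iteration 1:
  x = (-5 - (-1.9)·0.000 - (-2.3)·0.000) / (-8.2) = 0.610
  y = (-11 - (2.1)·0.610 - (-0.1)·0.000) / (5.2) = -2.362
  z = (-2 - (-2)·0.610 - (3)·-2.362) / (7) = 0.901
Iteration 2:
  x = (-5 - (-1.9)·-2.362 - (-2.3)·0.901) / (-8.2) = 0.904
  y = (-11 - (2.1)·0.904 - (-0.1)·0.901) / (5.2) = -2.463
  z = (-2 - (-2)·0.904 - (3)·-2.463) / (7) = 1.028

(0.904, -2.463, 1.028)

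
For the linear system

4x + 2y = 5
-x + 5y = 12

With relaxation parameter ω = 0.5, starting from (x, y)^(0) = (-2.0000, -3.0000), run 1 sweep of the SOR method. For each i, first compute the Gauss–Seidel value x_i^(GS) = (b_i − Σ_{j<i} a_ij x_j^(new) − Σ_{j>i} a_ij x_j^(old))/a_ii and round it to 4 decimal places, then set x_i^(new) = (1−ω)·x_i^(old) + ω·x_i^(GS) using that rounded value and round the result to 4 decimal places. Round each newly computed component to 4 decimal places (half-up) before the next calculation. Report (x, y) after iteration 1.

(0.3750, -0.2625)

Iteration 1:
  x: GS value = (5 - (2)·-3.0000) / (4) = 2.7500;  x ← (1−ω)·-2.0000 + ω·2.7500 = 0.3750
  y: GS value = (12 - (-1)·0.3750) / (5) = 2.4750;  y ← (1−ω)·-3.0000 + ω·2.4750 = -0.2625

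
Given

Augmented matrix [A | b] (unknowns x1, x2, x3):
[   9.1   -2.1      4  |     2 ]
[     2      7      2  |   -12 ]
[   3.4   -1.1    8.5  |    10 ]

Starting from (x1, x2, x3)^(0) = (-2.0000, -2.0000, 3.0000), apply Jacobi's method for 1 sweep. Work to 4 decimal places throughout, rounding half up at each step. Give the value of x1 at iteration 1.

Iteration 1:
  x1 = (2 - (-2.1)·-2.0000 - (4)·3.0000) / (9.1) = -1.5604
  x2 = (-12 - (2)·-2.0000 - (2)·3.0000) / (7) = -2.0000
  x3 = (10 - (3.4)·-2.0000 - (-1.1)·-2.0000) / (8.5) = 1.7176

-1.5604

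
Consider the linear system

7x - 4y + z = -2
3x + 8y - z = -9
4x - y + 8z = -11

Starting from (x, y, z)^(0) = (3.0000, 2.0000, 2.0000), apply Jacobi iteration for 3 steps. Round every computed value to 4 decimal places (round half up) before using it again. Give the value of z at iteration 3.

Iteration 1:
  x = (-2 - (-4)·2.0000 - (1)·2.0000) / (7) = 0.5714
  y = (-9 - (3)·3.0000 - (-1)·2.0000) / (8) = -2.0000
  z = (-11 - (4)·3.0000 - (-1)·2.0000) / (8) = -2.6250
Iteration 2:
  x = (-2 - (-4)·-2.0000 - (1)·-2.6250) / (7) = -1.0536
  y = (-9 - (3)·0.5714 - (-1)·-2.6250) / (8) = -1.6674
  z = (-11 - (4)·0.5714 - (-1)·-2.0000) / (8) = -1.9107
Iteration 3:
  x = (-2 - (-4)·-1.6674 - (1)·-1.9107) / (7) = -0.9656
  y = (-9 - (3)·-1.0536 - (-1)·-1.9107) / (8) = -0.9687
  z = (-11 - (4)·-1.0536 - (-1)·-1.6674) / (8) = -1.0566

-1.0566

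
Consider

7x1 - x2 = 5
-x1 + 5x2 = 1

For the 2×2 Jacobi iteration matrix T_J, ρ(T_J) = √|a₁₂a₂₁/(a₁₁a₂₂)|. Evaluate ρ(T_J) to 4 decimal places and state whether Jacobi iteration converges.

a₁₂a₂₁/(a₁₁a₂₂) = (-1)·(-1) / ((7)·(5)) = 0.028571
ρ = √|0.028571| = √0.028571 = 0.1690
ρ < 1, so Jacobi converges

0.1690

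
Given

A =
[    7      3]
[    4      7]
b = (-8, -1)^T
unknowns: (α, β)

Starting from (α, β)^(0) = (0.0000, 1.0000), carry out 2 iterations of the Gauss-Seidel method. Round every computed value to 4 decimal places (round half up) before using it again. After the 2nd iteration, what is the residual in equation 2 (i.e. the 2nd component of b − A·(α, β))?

Iteration 1:
  α = (-8 - (3)·1.0000) / (7) = -1.5714
  β = (-1 - (4)·-1.5714) / (7) = 0.7551
Iteration 2:
  α = (-8 - (3)·0.7551) / (7) = -1.4665
  β = (-1 - (4)·-1.4665) / (7) = 0.6951
Residual b − A·x = (0.1802, 0.0003)

0.0003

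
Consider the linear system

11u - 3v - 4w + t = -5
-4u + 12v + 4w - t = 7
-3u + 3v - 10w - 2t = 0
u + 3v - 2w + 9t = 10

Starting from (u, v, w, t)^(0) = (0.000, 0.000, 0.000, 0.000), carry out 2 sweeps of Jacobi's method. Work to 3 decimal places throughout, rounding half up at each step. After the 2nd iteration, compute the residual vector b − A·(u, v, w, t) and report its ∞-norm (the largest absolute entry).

Iteration 1:
  u = (-5 - (-3)·0.000 - (-4)·0.000 - (1)·0.000) / (11) = -0.455
  v = (7 - (-4)·0.000 - (4)·0.000 - (-1)·0.000) / (12) = 0.583
  w = (0 - (-3)·0.000 - (3)·0.000 - (-2)·0.000) / (-10) = 0.000
  t = (10 - (1)·0.000 - (3)·0.000 - (-2)·0.000) / (9) = 1.111
Iteration 2:
  u = (-5 - (-3)·0.583 - (-4)·0.000 - (1)·1.111) / (11) = -0.397
  v = (7 - (-4)·-0.455 - (4)·0.000 - (-1)·1.111) / (12) = 0.524
  w = (0 - (-3)·-0.455 - (3)·0.583 - (-2)·1.111) / (-10) = 0.089
  t = (10 - (1)·-0.455 - (3)·0.583 - (-2)·0.000) / (9) = 0.967
Residual b − A·x = (0.328, -0.265, 0.061, 0.300); ∞-norm = 0.328

0.328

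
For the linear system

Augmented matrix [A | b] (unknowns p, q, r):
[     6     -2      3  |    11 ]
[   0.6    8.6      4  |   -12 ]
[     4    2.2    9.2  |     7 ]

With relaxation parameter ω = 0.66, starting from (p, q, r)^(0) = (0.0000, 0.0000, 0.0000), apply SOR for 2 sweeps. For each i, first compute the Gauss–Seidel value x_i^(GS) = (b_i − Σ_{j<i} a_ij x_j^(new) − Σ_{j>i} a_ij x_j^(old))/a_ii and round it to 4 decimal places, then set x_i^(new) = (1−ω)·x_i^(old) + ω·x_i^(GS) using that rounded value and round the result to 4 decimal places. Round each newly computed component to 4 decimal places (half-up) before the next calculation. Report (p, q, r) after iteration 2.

Iteration 1:
  p: GS value = (11 - (-2)·0.0000 - (3)·0.0000) / (6) = 1.8333;  p ← (1−ω)·0.0000 + ω·1.8333 = 1.2100
  q: GS value = (-12 - (0.6)·1.2100 - (4)·0.0000) / (8.6) = -1.4798;  q ← (1−ω)·0.0000 + ω·-1.4798 = -0.9767
  r: GS value = (7 - (4)·1.2100 - (2.2)·-0.9767) / (9.2) = 0.4683;  r ← (1−ω)·0.0000 + ω·0.4683 = 0.3091
Iteration 2:
  p: GS value = (11 - (-2)·-0.9767 - (3)·0.3091) / (6) = 1.3532;  p ← (1−ω)·1.2100 + ω·1.3532 = 1.3045
  q: GS value = (-12 - (0.6)·1.3045 - (4)·0.3091) / (8.6) = -1.6301;  q ← (1−ω)·-0.9767 + ω·-1.6301 = -1.4079
  r: GS value = (7 - (4)·1.3045 - (2.2)·-1.4079) / (9.2) = 0.5304;  r ← (1−ω)·0.3091 + ω·0.5304 = 0.4552

(1.3045, -1.4079, 0.4552)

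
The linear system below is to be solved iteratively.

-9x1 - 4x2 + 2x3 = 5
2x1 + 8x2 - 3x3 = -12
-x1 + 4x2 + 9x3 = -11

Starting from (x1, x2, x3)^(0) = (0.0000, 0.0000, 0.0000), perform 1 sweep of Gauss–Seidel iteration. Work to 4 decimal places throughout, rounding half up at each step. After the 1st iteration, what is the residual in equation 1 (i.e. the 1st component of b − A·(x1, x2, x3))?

Iteration 1:
  x1 = (5 - (-4)·0.0000 - (2)·0.0000) / (-9) = -0.5556
  x2 = (-12 - (2)·-0.5556 - (-3)·0.0000) / (8) = -1.3611
  x3 = (-11 - (-1)·-0.5556 - (4)·-1.3611) / (9) = -0.6790
Residual b − A·x = (-4.0868, -2.0370, -0.0002)

-4.0868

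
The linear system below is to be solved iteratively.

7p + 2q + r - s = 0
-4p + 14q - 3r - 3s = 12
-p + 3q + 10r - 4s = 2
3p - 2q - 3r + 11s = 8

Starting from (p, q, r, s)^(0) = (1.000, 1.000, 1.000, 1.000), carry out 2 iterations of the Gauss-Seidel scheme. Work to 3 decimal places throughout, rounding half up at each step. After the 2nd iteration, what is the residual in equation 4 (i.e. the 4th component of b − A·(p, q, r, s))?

-0.002

Iteration 1:
  p = (0 - (2)·1.000 - (1)·1.000 - (-1)·1.000) / (7) = -0.286
  q = (12 - (-4)·-0.286 - (-3)·1.000 - (-3)·1.000) / (14) = 1.204
  r = (2 - (-1)·-0.286 - (3)·1.204 - (-4)·1.000) / (10) = 0.210
  s = (8 - (3)·-0.286 - (-2)·1.204 - (-3)·0.210) / (11) = 1.081
Iteration 2:
  p = (0 - (2)·1.204 - (1)·0.210 - (-1)·1.081) / (7) = -0.220
  q = (12 - (-4)·-0.220 - (-3)·0.210 - (-3)·1.081) / (14) = 1.071
  r = (2 - (-1)·-0.220 - (3)·1.071 - (-4)·1.081) / (10) = 0.289
  s = (8 - (3)·-0.220 - (-2)·1.071 - (-3)·0.289) / (11) = 1.061
Residual b − A·x = (0.170, 0.176, -0.079, -0.002)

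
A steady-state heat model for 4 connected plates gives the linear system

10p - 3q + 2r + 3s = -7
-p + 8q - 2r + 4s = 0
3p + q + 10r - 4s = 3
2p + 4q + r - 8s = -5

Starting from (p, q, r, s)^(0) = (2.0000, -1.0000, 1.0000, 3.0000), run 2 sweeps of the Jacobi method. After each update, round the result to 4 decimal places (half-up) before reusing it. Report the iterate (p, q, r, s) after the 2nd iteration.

(-1.4250, -0.3875, 1.3300, -0.2750)

Iteration 1:
  p = (-7 - (-3)·-1.0000 - (2)·1.0000 - (3)·3.0000) / (10) = -2.1000
  q = (0 - (-1)·2.0000 - (-2)·1.0000 - (4)·3.0000) / (8) = -1.0000
  r = (3 - (3)·2.0000 - (1)·-1.0000 - (-4)·3.0000) / (10) = 1.0000
  s = (-5 - (2)·2.0000 - (4)·-1.0000 - (1)·1.0000) / (-8) = 0.7500
Iteration 2:
  p = (-7 - (-3)·-1.0000 - (2)·1.0000 - (3)·0.7500) / (10) = -1.4250
  q = (0 - (-1)·-2.1000 - (-2)·1.0000 - (4)·0.7500) / (8) = -0.3875
  r = (3 - (3)·-2.1000 - (1)·-1.0000 - (-4)·0.7500) / (10) = 1.3300
  s = (-5 - (2)·-2.1000 - (4)·-1.0000 - (1)·1.0000) / (-8) = -0.2750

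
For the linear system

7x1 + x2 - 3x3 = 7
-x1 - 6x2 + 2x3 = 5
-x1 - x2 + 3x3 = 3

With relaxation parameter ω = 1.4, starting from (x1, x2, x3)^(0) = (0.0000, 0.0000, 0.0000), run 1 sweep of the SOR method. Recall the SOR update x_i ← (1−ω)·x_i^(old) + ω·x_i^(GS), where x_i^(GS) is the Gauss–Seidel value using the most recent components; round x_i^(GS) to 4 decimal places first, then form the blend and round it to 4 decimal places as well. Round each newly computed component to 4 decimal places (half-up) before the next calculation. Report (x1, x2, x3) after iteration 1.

(1.4000, -1.4934, 1.3565)

Iteration 1:
  x1: GS value = (7 - (1)·0.0000 - (-3)·0.0000) / (7) = 1.0000;  x1 ← (1−ω)·0.0000 + ω·1.0000 = 1.4000
  x2: GS value = (5 - (-1)·1.4000 - (2)·0.0000) / (-6) = -1.0667;  x2 ← (1−ω)·0.0000 + ω·-1.0667 = -1.4934
  x3: GS value = (3 - (-1)·1.4000 - (-1)·-1.4934) / (3) = 0.9689;  x3 ← (1−ω)·0.0000 + ω·0.9689 = 1.3565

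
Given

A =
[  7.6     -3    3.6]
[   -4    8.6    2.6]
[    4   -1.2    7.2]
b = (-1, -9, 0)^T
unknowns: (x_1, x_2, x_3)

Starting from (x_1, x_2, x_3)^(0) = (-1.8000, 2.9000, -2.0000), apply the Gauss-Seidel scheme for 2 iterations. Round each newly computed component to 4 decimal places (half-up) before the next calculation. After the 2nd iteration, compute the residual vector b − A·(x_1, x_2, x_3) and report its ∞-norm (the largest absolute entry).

5.1670

Iteration 1:
  x_1 = (-1 - (-3)·2.9000 - (3.6)·-2.0000) / (7.6) = 1.9605
  x_2 = (-9 - (-4)·1.9605 - (2.6)·-2.0000) / (8.6) = 0.4700
  x_3 = (0 - (4)·1.9605 - (-1.2)·0.4700) / (7.2) = -1.0108
Iteration 2:
  x_1 = (-1 - (-3)·0.4700 - (3.6)·-1.0108) / (7.6) = 0.5327
  x_2 = (-9 - (-4)·0.5327 - (2.6)·-1.0108) / (8.6) = -0.4932
  x_3 = (0 - (4)·0.5327 - (-1.2)·-0.4932) / (7.2) = -0.3781
Residual b − A·x = (-5.1670, -1.6446, -0.0003); ∞-norm = 5.1670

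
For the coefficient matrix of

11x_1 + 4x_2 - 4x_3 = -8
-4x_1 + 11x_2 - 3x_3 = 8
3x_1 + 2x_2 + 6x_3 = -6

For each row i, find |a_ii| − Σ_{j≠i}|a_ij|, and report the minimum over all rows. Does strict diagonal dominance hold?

row 1: |11| − (4+4) = 3
row 2: |11| − (4+3) = 4
row 3: |6| − (3+2) = 1
minimum over rows = 1 → strictly diagonally dominant (convergence guaranteed)

1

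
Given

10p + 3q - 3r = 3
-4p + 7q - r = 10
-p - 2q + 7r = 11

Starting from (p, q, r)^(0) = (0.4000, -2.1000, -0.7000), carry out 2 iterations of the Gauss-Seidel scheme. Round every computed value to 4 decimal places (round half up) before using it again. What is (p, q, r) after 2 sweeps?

(0.4294, 1.9841, 2.1997)

Iteration 1:
  p = (3 - (3)·-2.1000 - (-3)·-0.7000) / (10) = 0.7200
  q = (10 - (-4)·0.7200 - (-1)·-0.7000) / (7) = 1.7400
  r = (11 - (-1)·0.7200 - (-2)·1.7400) / (7) = 2.1714
Iteration 2:
  p = (3 - (3)·1.7400 - (-3)·2.1714) / (10) = 0.4294
  q = (10 - (-4)·0.4294 - (-1)·2.1714) / (7) = 1.9841
  r = (11 - (-1)·0.4294 - (-2)·1.9841) / (7) = 2.1997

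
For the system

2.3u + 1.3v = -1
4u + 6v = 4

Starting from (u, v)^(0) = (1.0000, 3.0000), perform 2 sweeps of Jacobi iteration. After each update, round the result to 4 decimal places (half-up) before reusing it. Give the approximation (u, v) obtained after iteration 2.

Iteration 1:
  u = (-1 - (1.3)·3.0000) / (2.3) = -2.1304
  v = (4 - (4)·1.0000) / (6) = 0.0000
Iteration 2:
  u = (-1 - (1.3)·0.0000) / (2.3) = -0.4348
  v = (4 - (4)·-2.1304) / (6) = 2.0869

(-0.4348, 2.0869)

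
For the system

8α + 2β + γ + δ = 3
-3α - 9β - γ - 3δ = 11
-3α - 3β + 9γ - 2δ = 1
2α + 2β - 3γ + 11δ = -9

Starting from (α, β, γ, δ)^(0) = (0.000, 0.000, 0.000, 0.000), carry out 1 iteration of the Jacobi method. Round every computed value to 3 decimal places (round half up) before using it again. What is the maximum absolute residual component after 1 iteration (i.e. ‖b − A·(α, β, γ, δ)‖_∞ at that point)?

4.176

Iteration 1:
  α = (3 - (2)·0.000 - (1)·0.000 - (1)·0.000) / (8) = 0.375
  β = (11 - (-3)·0.000 - (-1)·0.000 - (-3)·0.000) / (-9) = -1.222
  γ = (1 - (-3)·0.000 - (-3)·0.000 - (-2)·0.000) / (9) = 0.111
  δ = (-9 - (2)·0.000 - (2)·0.000 - (-3)·0.000) / (11) = -0.818
Residual b − A·x = (3.151, -1.216, -4.176, 2.025); ∞-norm = 4.176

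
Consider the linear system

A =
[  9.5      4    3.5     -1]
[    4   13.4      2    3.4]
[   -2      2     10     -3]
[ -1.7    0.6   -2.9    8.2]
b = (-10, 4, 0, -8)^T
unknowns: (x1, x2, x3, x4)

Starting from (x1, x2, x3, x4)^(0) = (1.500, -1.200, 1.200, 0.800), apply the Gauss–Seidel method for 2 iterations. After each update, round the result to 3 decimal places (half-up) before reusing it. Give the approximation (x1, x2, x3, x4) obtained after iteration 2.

Iteration 1:
  x1 = (-10 - (4)·-1.200 - (3.5)·1.200 - (-1)·0.800) / (9.5) = -0.905
  x2 = (4 - (4)·-0.905 - (2)·1.200 - (3.4)·0.800) / (13.4) = 0.187
  x3 = (0 - (-2)·-0.905 - (2)·0.187 - (-3)·0.800) / (10) = 0.022
  x4 = (-8 - (-1.7)·-0.905 - (0.6)·0.187 - (-2.9)·0.022) / (8.2) = -1.169
Iteration 2:
  x1 = (-10 - (4)·0.187 - (3.5)·0.022 - (-1)·-1.169) / (9.5) = -1.263
  x2 = (4 - (4)·-1.263 - (2)·0.022 - (3.4)·-1.169) / (13.4) = 0.969
  x3 = (0 - (-2)·-1.263 - (2)·0.969 - (-3)·-1.169) / (10) = -0.797
  x4 = (-8 - (-1.7)·-1.263 - (0.6)·0.969 - (-2.9)·-0.797) / (8.2) = -1.590

(-1.263, 0.969, -0.797, -1.590)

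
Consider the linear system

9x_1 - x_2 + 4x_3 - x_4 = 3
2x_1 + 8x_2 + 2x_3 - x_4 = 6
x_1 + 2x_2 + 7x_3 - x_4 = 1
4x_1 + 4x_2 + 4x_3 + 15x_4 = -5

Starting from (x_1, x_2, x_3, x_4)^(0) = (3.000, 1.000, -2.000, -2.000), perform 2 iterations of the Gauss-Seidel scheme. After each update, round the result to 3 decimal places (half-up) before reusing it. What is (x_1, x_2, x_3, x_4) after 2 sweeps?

Iteration 1:
  x_1 = (3 - (-1)·1.000 - (4)·-2.000 - (-1)·-2.000) / (9) = 1.111
  x_2 = (6 - (2)·1.111 - (2)·-2.000 - (-1)·-2.000) / (8) = 0.722
  x_3 = (1 - (1)·1.111 - (2)·0.722 - (-1)·-2.000) / (7) = -0.508
  x_4 = (-5 - (4)·1.111 - (4)·0.722 - (4)·-0.508) / (15) = -0.687
Iteration 2:
  x_1 = (3 - (-1)·0.722 - (4)·-0.508 - (-1)·-0.687) / (9) = 0.563
  x_2 = (6 - (2)·0.563 - (2)·-0.508 - (-1)·-0.687) / (8) = 0.650
  x_3 = (1 - (1)·0.563 - (2)·0.650 - (-1)·-0.687) / (7) = -0.221
  x_4 = (-5 - (4)·0.563 - (4)·0.650 - (4)·-0.221) / (15) = -0.598

(0.563, 0.650, -0.221, -0.598)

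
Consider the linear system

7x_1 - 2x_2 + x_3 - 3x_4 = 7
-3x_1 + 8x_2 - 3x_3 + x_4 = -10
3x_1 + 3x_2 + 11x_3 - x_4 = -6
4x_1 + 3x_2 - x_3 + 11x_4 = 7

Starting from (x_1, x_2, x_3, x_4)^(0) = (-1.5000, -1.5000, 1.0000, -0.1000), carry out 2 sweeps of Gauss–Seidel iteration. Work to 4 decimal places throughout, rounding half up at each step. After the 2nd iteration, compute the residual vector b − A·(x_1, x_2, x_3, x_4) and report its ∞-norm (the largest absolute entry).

Iteration 1:
  x_1 = (7 - (-2)·-1.5000 - (1)·1.0000 - (-3)·-0.1000) / (7) = 0.3857
  x_2 = (-10 - (-3)·0.3857 - (-3)·1.0000 - (1)·-0.1000) / (8) = -0.7179
  x_3 = (-6 - (3)·0.3857 - (3)·-0.7179 - (-1)·-0.1000) / (11) = -0.4639
  x_4 = (7 - (4)·0.3857 - (3)·-0.7179 - (-1)·-0.4639) / (11) = 0.6497
Iteration 2:
  x_1 = (7 - (-2)·-0.7179 - (1)·-0.4639 - (-3)·0.6497) / (7) = 1.1396
  x_2 = (-10 - (-3)·1.1396 - (-3)·-0.4639 - (1)·0.6497) / (8) = -1.0778
  x_3 = (-6 - (3)·1.1396 - (3)·-1.0778 - (-1)·0.6497) / (11) = -0.5032
  x_4 = (7 - (4)·1.1396 - (3)·-1.0778 - (-1)·-0.5032) / (11) = 0.4702
Residual b − A·x = (-1.2190, 0.0614, -0.1800, -0.0004); ∞-norm = 1.2190

1.2190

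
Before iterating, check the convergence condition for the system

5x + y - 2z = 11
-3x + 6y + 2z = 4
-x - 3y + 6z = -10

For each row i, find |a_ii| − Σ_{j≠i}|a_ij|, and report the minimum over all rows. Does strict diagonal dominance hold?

row 1: |5| − (1+2) = 2
row 2: |6| − (3+2) = 1
row 3: |6| − (1+3) = 2
minimum over rows = 1 → strictly diagonally dominant (convergence guaranteed)

1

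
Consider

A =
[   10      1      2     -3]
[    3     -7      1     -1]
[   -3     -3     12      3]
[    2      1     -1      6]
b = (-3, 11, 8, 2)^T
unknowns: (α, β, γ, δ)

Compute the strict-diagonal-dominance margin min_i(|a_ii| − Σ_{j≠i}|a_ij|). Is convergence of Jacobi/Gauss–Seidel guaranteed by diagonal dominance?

row 1: |10| − (1+2+3) = 4
row 2: |-7| − (3+1+1) = 2
row 3: |12| − (3+3+3) = 3
row 4: |6| − (2+1+1) = 2
minimum over rows = 2 → strictly diagonally dominant (convergence guaranteed)

2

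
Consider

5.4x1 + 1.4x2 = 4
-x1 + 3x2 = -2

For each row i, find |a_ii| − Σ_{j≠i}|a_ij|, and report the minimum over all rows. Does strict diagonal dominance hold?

row 1: |5.4| − (1.4) = 4
row 2: |3| − (1) = 2
minimum over rows = 2 → strictly diagonally dominant (convergence guaranteed)

2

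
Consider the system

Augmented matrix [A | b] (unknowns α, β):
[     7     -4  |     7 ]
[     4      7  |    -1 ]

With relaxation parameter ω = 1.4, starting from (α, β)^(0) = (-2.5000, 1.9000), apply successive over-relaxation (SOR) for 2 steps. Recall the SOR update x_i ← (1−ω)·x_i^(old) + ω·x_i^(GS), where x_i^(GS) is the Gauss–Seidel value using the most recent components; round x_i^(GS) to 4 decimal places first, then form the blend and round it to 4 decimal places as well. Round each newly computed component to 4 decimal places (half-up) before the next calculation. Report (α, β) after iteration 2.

Iteration 1:
  α: GS value = (7 - (-4)·1.9000) / (7) = 2.0857;  α ← (1−ω)·-2.5000 + ω·2.0857 = 3.9200
  β: GS value = (-1 - (4)·3.9200) / (7) = -2.3829;  β ← (1−ω)·1.9000 + ω·-2.3829 = -4.0961
Iteration 2:
  α: GS value = (7 - (-4)·-4.0961) / (7) = -1.3406;  α ← (1−ω)·3.9200 + ω·-1.3406 = -3.4448
  β: GS value = (-1 - (4)·-3.4448) / (7) = 1.8256;  β ← (1−ω)·-4.0961 + ω·1.8256 = 4.1943

(-3.4448, 4.1943)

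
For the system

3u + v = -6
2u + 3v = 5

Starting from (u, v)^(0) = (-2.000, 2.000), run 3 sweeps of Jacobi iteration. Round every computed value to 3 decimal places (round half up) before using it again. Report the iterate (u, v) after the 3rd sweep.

(-3.148, 3.667)

Iteration 1:
  u = (-6 - (1)·2.000) / (3) = -2.667
  v = (5 - (2)·-2.000) / (3) = 3.000
Iteration 2:
  u = (-6 - (1)·3.000) / (3) = -3.000
  v = (5 - (2)·-2.667) / (3) = 3.445
Iteration 3:
  u = (-6 - (1)·3.445) / (3) = -3.148
  v = (5 - (2)·-3.000) / (3) = 3.667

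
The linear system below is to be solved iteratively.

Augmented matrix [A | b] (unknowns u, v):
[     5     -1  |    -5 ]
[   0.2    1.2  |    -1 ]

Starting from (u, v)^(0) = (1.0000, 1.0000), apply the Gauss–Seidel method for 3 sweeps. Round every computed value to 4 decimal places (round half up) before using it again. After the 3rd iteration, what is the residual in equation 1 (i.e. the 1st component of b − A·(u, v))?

Iteration 1:
  u = (-5 - (-1)·1.0000) / (5) = -0.8000
  v = (-1 - (0.2)·-0.8000) / (1.2) = -0.7000
Iteration 2:
  u = (-5 - (-1)·-0.7000) / (5) = -1.1400
  v = (-1 - (0.2)·-1.1400) / (1.2) = -0.6433
Iteration 3:
  u = (-5 - (-1)·-0.6433) / (5) = -1.1287
  v = (-1 - (0.2)·-1.1287) / (1.2) = -0.6452
Residual b − A·x = (-0.0017, 0.0000)

-0.0017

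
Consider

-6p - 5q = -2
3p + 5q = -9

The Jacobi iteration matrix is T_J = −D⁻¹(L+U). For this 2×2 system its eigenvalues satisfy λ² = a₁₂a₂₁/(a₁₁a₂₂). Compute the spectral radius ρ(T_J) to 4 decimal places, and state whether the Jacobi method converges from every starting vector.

a₁₂a₂₁/(a₁₁a₂₂) = (-5)·(3) / ((-6)·(5)) = 0.500000
ρ = √|0.500000| = √0.500000 = 0.7071
ρ < 1, so Jacobi converges

0.7071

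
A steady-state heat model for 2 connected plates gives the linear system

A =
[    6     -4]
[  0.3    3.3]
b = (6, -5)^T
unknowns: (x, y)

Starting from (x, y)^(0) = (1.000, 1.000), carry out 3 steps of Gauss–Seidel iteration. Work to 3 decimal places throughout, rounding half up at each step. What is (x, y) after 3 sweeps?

(-0.003, -1.515)

Iteration 1:
  x = (6 - (-4)·1.000) / (6) = 1.667
  y = (-5 - (0.3)·1.667) / (3.3) = -1.667
Iteration 2:
  x = (6 - (-4)·-1.667) / (6) = -0.111
  y = (-5 - (0.3)·-0.111) / (3.3) = -1.505
Iteration 3:
  x = (6 - (-4)·-1.505) / (6) = -0.003
  y = (-5 - (0.3)·-0.003) / (3.3) = -1.515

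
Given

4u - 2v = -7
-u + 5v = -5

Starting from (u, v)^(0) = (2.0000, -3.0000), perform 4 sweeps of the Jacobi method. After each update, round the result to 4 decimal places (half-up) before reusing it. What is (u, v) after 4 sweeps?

Iteration 1:
  u = (-7 - (-2)·-3.0000) / (4) = -3.2500
  v = (-5 - (-1)·2.0000) / (5) = -0.6000
Iteration 2:
  u = (-7 - (-2)·-0.6000) / (4) = -2.0500
  v = (-5 - (-1)·-3.2500) / (5) = -1.6500
Iteration 3:
  u = (-7 - (-2)·-1.6500) / (4) = -2.5750
  v = (-5 - (-1)·-2.0500) / (5) = -1.4100
Iteration 4:
  u = (-7 - (-2)·-1.4100) / (4) = -2.4550
  v = (-5 - (-1)·-2.5750) / (5) = -1.5150

(-2.4550, -1.5150)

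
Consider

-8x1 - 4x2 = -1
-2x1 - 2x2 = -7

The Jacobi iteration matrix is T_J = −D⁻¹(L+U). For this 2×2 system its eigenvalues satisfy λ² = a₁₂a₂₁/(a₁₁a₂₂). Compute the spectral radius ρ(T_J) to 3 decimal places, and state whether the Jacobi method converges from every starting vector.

a₁₂a₂₁/(a₁₁a₂₂) = (-4)·(-2) / ((-8)·(-2)) = 0.500000
ρ = √|0.500000| = √0.500000 = 0.707
ρ < 1, so Jacobi converges

0.707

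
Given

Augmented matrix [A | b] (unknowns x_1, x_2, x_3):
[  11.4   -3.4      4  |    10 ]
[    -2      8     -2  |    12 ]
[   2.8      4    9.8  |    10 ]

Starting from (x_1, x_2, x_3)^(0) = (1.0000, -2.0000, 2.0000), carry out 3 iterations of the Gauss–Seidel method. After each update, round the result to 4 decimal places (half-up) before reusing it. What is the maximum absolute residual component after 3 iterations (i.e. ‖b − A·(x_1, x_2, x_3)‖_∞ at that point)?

Iteration 1:
  x_1 = (10 - (-3.4)·-2.0000 - (4)·2.0000) / (11.4) = -0.4211
  x_2 = (12 - (-2)·-0.4211 - (-2)·2.0000) / (8) = 1.8947
  x_3 = (10 - (2.8)·-0.4211 - (4)·1.8947) / (9.8) = 0.3674
Iteration 2:
  x_1 = (10 - (-3.4)·1.8947 - (4)·0.3674) / (11.4) = 1.3134
  x_2 = (12 - (-2)·1.3134 - (-2)·0.3674) / (8) = 1.9202
  x_3 = (10 - (2.8)·1.3134 - (4)·1.9202) / (9.8) = -0.1386
Iteration 3:
  x_1 = (10 - (-3.4)·1.9202 - (4)·-0.1386) / (11.4) = 1.4985
  x_2 = (12 - (-2)·1.4985 - (-2)·-0.1386) / (8) = 1.8400
  x_3 = (10 - (2.8)·1.4985 - (4)·1.8400) / (9.8) = -0.1588
Residual b − A·x = (-0.1917, -0.0406, 0.0004); ∞-norm = 0.1917

0.1917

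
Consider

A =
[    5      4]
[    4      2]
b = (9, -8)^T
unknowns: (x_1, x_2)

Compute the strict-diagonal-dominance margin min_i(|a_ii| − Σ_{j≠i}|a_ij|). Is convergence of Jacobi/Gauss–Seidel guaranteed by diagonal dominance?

row 1: |5| − (4) = 1
row 2: |2| − (4) = -2
minimum over rows = -2 → not strictly diagonally dominant

-2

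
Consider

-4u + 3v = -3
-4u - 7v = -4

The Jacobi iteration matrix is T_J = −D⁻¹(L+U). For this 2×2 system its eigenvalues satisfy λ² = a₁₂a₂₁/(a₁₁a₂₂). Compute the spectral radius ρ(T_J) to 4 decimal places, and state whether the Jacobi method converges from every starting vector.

0.6547

a₁₂a₂₁/(a₁₁a₂₂) = (3)·(-4) / ((-4)·(-7)) = -0.428571
ρ = √|-0.428571| = √0.428571 = 0.6547
ρ < 1, so Jacobi converges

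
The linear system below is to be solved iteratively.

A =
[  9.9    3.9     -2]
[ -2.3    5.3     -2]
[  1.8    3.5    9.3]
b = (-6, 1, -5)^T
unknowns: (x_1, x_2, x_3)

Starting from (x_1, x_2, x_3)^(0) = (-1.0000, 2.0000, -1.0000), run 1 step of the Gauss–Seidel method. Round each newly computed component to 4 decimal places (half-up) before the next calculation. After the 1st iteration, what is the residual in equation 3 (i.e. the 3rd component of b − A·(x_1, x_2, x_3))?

Iteration 1:
  x_1 = (-6 - (3.9)·2.0000 - (-2)·-1.0000) / (9.9) = -1.5960
  x_2 = (1 - (-2.3)·-1.5960 - (-2)·-1.0000) / (5.3) = -0.8813
  x_3 = (-5 - (1.8)·-1.5960 - (3.5)·-0.8813) / (9.3) = 0.1029
Residual b − A·x = (13.4433, 2.2059, 0.0004)

0.0004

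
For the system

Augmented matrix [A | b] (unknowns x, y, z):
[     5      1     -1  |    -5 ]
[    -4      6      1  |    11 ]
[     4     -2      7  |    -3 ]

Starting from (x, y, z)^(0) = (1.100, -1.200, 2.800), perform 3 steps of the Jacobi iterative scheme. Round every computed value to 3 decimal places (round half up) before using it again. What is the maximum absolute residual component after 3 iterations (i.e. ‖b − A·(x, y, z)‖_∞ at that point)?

4.045

Iteration 1:
  x = (-5 - (1)·-1.200 - (-1)·2.800) / (5) = -0.200
  y = (11 - (-4)·1.100 - (1)·2.800) / (6) = 2.100
  z = (-3 - (4)·1.100 - (-2)·-1.200) / (7) = -1.400
Iteration 2:
  x = (-5 - (1)·2.100 - (-1)·-1.400) / (5) = -1.700
  y = (11 - (-4)·-0.200 - (1)·-1.400) / (6) = 1.933
  z = (-3 - (4)·-0.200 - (-2)·2.100) / (7) = 0.286
Iteration 3:
  x = (-5 - (1)·1.933 - (-1)·0.286) / (5) = -1.329
  y = (11 - (-4)·-1.700 - (1)·0.286) / (6) = 0.652
  z = (-3 - (4)·-1.700 - (-2)·1.933) / (7) = 1.095
Residual b − A·x = (2.088, 0.677, -4.045); ∞-norm = 4.045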